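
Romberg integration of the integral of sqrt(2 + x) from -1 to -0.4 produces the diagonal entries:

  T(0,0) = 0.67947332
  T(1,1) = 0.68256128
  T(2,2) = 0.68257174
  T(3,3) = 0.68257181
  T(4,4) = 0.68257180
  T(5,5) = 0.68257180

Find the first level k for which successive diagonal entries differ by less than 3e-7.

|T(1,1) − T(0,0)| = 0.00308796 ≥ 3e-7
|T(2,2) − T(1,1)| = 0.00001046 ≥ 3e-7
|T(3,3) − T(2,2)| = 0.00000007 < 3e-7

k = 3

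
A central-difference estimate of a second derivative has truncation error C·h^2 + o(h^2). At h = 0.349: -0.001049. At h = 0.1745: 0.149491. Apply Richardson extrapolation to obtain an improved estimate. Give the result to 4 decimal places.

The leading error scales as h^2; refining by a factor of 2 reduces it by 2^2 = 4.
Extrapolated value = (4·A(h/2) − A(h)) / (4 − 1)
= (4·0.149491 − (-0.001049)) / 3
= 0.599013 / 3 = 0.199671

0.1997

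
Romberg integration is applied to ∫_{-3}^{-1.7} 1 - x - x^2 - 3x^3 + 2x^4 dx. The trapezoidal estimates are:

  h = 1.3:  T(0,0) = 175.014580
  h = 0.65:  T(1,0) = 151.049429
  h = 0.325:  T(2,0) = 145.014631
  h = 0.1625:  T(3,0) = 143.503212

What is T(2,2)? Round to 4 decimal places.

Richardson extrapolation on the trapezoidal column (denominator 4−1=3):
T(1,1) = (4·151.049429 − 175.014580) / 3 = 143.061045
T(2,1) = 145.014631 + (145.014631 − 151.049429)/3 = 143.003032
T(2,2) = (16·143.003032 − 143.061045) / 15 = 142.999164

142.9992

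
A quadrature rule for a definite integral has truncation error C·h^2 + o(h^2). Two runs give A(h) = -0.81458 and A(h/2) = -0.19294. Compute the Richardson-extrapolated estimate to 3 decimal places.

The leading error scales as h^2; refining by a factor of 2 reduces it by 2^2 = 4.
Extrapolated value = (4·A(h/2) − A(h)) / (4 − 1)
= (4·(-0.19294) − (-0.81458)) / 3
= 0.04282 / 3 = 0.01427

0.014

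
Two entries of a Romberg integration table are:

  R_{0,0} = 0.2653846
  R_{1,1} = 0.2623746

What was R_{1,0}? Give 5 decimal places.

From R_{1,1} = (4·R_{1,0} − R_{0,0})/3, solve for R_{1,0}:
4·R_{1,0} = 3·0.2623746 + 0.2653846 = 1.0525084
R_{1,0} = 0.2631271

0.26313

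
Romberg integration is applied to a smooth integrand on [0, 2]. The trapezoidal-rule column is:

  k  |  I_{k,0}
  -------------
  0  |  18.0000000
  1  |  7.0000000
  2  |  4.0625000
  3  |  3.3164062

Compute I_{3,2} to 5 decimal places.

Richardson extrapolation on the trapezoidal column (denominator 4−1=3):
I_{2,1} = (4·4.0625000 − 7.0000000) / 3 = 3.0833333
I_{3,1} = 3.3164062 + (3.3164062 − 4.0625000)/3 = 3.0677083
I_{3,2} = (16·3.0677083 − 3.0833333) / 15 = 3.0666666
(Column j=1 coincides with Simpson's rule on the same nodes.)

3.06667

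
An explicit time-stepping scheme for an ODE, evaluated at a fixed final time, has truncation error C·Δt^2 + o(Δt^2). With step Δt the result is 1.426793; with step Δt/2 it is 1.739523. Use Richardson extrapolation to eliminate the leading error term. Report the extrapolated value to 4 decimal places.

1.8438

The leading error scales as Δt^2; refining by a factor of 2 reduces it by 2^2 = 4.
Extrapolated value = (4·A(Δt/2) − A(Δt)) / (4 − 1)
= (4·1.739523 − 1.426793) / 3
= 5.531299 / 3 = 1.843766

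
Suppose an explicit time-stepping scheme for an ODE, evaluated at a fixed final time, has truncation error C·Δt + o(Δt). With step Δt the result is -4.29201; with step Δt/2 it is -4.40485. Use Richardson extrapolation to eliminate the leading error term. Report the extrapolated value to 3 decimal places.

-4.518

The leading error scales as Δt; refining by a factor of 2 reduces it by 2^1 = 2.
Extrapolated value = (2·A(Δt/2) − A(Δt)) / (2 − 1)
= (2·(-4.40485) − (-4.29201)) / 1
= -4.51769 / 1 = -4.51769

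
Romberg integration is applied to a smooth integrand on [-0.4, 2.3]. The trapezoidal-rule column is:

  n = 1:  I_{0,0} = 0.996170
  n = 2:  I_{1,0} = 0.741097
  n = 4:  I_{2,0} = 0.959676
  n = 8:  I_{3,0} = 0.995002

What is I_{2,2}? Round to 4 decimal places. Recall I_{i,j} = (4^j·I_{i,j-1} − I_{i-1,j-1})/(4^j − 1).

Richardson extrapolation on the trapezoidal column (denominator 4−1=3):
I_{1,1} = (4·0.741097 − 0.996170) / 3 = 0.656073
I_{2,1} = 0.959676 + (0.959676 − 0.741097)/3 = 1.032536
I_{2,2} = 1.032536 + (1.032536 − 0.656073)/15 = 1.057634

1.0576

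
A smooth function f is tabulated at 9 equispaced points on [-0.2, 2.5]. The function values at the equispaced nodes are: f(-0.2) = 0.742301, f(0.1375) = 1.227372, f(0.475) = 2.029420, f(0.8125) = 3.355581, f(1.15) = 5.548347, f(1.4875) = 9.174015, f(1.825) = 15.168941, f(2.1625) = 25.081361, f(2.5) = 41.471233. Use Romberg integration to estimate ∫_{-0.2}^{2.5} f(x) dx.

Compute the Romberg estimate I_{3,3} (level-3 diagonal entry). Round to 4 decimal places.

I_{0,0} (trapezoid, 1 panel, h=2.7000): 56.988271
I_{1,0} (trapezoid, 2 panels, h=1.3500): 35.984404
I_{2,0} (trapezoid, 4 panels, h=0.6750): 29.601096
I_{3,0} (trapezoid, 8 panels, h=0.3375): 27.908484
I_{1,1} = 35.984404 + (35.984404 − 56.988271)/3 = 28.983115
I_{2,1} = 29.601096 + (29.601096 − 35.984404)/3 = 27.473327
I_{3,1} = 27.908484 + (27.908484 − 29.601096)/3 = 27.344280
I_{2,2} = 27.473327 + (27.473327 − 28.983115)/15 = 27.372674
I_{3,2} = 27.344280 + (27.344280 − 27.473327)/15 = 27.335677
I_{3,3} = 27.335677 + (27.335677 − 27.372674)/63 = 27.335090

27.3351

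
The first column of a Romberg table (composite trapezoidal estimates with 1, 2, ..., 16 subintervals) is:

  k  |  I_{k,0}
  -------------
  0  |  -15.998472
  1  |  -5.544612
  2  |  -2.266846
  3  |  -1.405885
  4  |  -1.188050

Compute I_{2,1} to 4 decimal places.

Richardson extrapolation on the trapezoidal column (denominator 4−1=3):
I_{2,1} = (4·(-2.266846) − (-5.544612)) / 3 = -1.174257

-1.1743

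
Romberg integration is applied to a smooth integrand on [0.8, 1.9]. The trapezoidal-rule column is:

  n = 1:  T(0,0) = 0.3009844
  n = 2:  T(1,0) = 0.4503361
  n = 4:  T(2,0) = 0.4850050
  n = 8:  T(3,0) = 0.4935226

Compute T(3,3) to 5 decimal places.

T(1,1) = 0.4503361 + (0.4503361 − 0.3009844)/3 = 0.5001200
T(2,1) = 0.4850050 + (0.4850050 − 0.4503361)/3 = 0.4965613
T(3,1) = 0.4935226 + (0.4935226 − 0.4850050)/3 = 0.4963618
T(2,2) = 0.4965613 + (0.4965613 − 0.5001200)/15 = 0.4963241
T(3,2) = (16·0.4963618 − 0.4965613) / 15 = 0.4963485
T(3,3) = 0.4963485 + (0.4963485 − 0.4963241)/63 = 0.4963489

0.49635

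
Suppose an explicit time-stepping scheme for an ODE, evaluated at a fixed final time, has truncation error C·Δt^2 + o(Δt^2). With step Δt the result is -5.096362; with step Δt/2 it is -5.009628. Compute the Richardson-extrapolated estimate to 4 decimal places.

-4.9807

Extrapolated value = (4·A(Δt/2) − A(Δt)) / (4 − 1)
= (4·(-5.009628) − (-5.096362)) / 3
= -14.942150 / 3 = -4.980717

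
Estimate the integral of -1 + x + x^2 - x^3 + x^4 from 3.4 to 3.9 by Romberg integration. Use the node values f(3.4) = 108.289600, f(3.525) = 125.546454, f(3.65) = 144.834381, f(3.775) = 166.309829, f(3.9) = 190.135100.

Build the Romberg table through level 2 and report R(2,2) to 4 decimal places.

73.1466

R(0,0) (trapezoid, 1 panel, h=0.5000): 74.606175
R(1,0) (trapezoid, 2 panels, h=0.2500): 73.511683
R(2,0) (trapezoid, 4 panels, h=0.1250): 73.237877
R(1,1) = 73.511683 + (73.511683 − 74.606175)/3 = 73.146852
R(2,1) = 73.237877 + (73.237877 − 73.511683)/3 = 73.146608
R(2,2) = 73.146608 + (73.146608 − 73.146852)/15 = 73.146592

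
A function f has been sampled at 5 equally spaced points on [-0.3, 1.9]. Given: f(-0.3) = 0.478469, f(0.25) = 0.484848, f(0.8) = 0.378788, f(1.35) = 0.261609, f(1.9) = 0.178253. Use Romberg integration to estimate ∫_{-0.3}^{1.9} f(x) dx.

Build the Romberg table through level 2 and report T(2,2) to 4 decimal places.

0.8074

T(0,0) (trapezoid, 1 panel, h=2.2000): 0.722394
T(1,0) (trapezoid, 2 panels, h=1.1000): 0.777864
T(2,0) (trapezoid, 4 panels, h=0.5500): 0.799483
T(1,1) = 0.777864 + (0.777864 − 0.722394)/3 = 0.796354
T(2,1) = 0.799483 + (0.799483 − 0.777864)/3 = 0.806689
T(2,2) = 0.806689 + (0.806689 − 0.796354)/15 = 0.807378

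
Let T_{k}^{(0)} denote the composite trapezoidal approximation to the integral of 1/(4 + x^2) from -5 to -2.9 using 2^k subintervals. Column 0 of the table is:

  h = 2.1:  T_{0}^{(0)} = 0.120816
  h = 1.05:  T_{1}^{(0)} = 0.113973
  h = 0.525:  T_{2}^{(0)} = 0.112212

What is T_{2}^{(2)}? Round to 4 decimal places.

Richardson extrapolation on the trapezoidal column (denominator 4−1=3):
T_{1}^{(1)} = (4·0.113973 − 0.120816) / 3 = 0.111692
T_{2}^{(1)} = (4·0.112212 − 0.113973) / 3 = 0.111625
T_{2}^{(2)} = 0.111625 + (0.111625 − 0.111692)/15 = 0.111621

0.1116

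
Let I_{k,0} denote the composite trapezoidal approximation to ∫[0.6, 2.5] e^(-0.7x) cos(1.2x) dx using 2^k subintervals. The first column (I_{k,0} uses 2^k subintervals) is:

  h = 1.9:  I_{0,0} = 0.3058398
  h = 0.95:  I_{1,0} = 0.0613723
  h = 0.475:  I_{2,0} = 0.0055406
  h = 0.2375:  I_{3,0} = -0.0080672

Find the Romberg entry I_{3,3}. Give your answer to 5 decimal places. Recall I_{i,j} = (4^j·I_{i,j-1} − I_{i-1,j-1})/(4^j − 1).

-0.01257

Richardson extrapolation on the trapezoidal column (denominator 4−1=3):
I_{1,1} = (4·0.0613723 − 0.3058398) / 3 = -0.0201169
I_{2,1} = 0.0055406 + (0.0055406 − 0.0613723)/3 = -0.0130700
I_{3,1} = (4·(-0.0080672) − 0.0055406) / 3 = -0.0126031
I_{2,2} = (16·(-0.0130700) − (-0.0201169)) / 15 = -0.0126002
I_{3,2} = -0.0126031 + (-0.0126031 − (-0.0130700))/15 = -0.0125720
I_{3,3} = (64·(-0.0125720) − (-0.0126002)) / 63 = -0.0125716
(Column j=1 coincides with Simpson's rule on the same nodes.)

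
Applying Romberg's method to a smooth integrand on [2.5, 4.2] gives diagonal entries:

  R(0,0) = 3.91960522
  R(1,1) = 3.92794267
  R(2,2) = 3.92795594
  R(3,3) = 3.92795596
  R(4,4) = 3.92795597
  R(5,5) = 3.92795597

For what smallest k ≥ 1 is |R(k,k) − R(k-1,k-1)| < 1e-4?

|R(1,1) − R(0,0)| = 0.00833745 ≥ 1e-4
|R(2,2) − R(1,1)| = 0.00001327 < 1e-4

k = 2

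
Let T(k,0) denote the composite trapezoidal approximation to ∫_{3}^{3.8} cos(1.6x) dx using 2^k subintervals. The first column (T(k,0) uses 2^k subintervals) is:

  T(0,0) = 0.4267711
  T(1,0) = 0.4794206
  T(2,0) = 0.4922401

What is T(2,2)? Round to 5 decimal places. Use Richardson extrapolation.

Richardson extrapolation on the trapezoidal column (denominator 4−1=3):
T(1,1) = 0.4794206 + (0.4794206 − 0.4267711)/3 = 0.4969704
T(2,1) = 0.4922401 + (0.4922401 − 0.4794206)/3 = 0.4965133
T(2,2) = (16·0.4965133 − 0.4969704) / 15 = 0.4964828

0.49648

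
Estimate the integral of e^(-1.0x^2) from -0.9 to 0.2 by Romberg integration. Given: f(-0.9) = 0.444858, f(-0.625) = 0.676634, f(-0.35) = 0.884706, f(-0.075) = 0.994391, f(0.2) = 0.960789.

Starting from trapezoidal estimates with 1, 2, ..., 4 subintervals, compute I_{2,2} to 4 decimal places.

0.9036

I_{0,0} (trapezoid, 1 panel, h=1.1000): 0.773106
I_{1,0} (trapezoid, 2 panels, h=0.5500): 0.873141
I_{2,0} (trapezoid, 4 panels, h=0.2750): 0.896102
I_{1,1} = 0.873141 + (0.873141 − 0.773106)/3 = 0.906486
I_{2,1} = 0.896102 + (0.896102 − 0.873141)/3 = 0.903756
I_{2,2} = 0.903756 + (0.903756 − 0.906486)/15 = 0.903574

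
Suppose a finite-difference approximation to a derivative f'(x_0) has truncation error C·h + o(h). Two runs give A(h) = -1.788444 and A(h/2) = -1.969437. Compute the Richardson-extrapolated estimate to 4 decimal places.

-2.1504

The leading error scales as h; refining by a factor of 2 reduces it by 2^1 = 2.
Extrapolated value = (2·A(h/2) − A(h)) / (2 − 1)
= (2·(-1.969437) − (-1.788444)) / 1
= -2.150430 / 1 = -2.150430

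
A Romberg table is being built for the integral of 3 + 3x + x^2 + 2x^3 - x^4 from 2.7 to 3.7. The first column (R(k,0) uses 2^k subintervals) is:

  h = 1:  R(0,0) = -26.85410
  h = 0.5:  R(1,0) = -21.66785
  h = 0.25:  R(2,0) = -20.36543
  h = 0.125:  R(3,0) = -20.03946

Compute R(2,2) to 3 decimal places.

Richardson extrapolation on the trapezoidal column (denominator 4−1=3):
R(1,1) = -21.66785 + (-21.66785 − (-26.85410))/3 = -19.93910
R(2,1) = (4·(-20.36543) − (-21.66785)) / 3 = -19.93129
R(2,2) = -19.93129 + (-19.93129 − (-19.93910))/15 = -19.93077

-19.931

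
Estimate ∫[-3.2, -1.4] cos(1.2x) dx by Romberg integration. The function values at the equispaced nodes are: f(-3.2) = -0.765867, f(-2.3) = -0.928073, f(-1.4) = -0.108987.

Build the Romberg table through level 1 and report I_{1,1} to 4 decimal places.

I_{0,0} (trapezoid, 1 panel, h=1.8000): -0.787369
I_{1,0} (trapezoid, 2 panels, h=0.9000): -1.228950
I_{1,1} = -1.228950 + (-1.228950 − (-0.787369))/3 = -1.376144

-1.3761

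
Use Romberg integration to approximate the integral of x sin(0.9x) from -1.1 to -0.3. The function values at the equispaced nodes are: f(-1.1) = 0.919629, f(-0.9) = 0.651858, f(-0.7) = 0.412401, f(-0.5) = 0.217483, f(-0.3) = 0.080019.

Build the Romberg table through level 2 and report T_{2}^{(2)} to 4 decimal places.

0.3535

T_{0}^{(0)} (trapezoid, 1 panel, h=0.8000): 0.399859
T_{1}^{(0)} (trapezoid, 2 panels, h=0.4000): 0.364890
T_{2}^{(0)} (trapezoid, 4 panels, h=0.2000): 0.356313
T_{1}^{(1)} = 0.364890 + (0.364890 − 0.399859)/3 = 0.353234
T_{2}^{(1)} = 0.356313 + (0.356313 − 0.364890)/3 = 0.353454
T_{2}^{(2)} = 0.353454 + (0.353454 − 0.353234)/15 = 0.353469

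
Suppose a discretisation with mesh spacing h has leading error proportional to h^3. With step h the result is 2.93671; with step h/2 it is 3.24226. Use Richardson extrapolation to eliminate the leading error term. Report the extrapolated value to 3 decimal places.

Extrapolated value = (8·A(h/2) − A(h)) / (8 − 1)
= (8·3.24226 − 2.93671) / 7
= 23.00137 / 7 = 3.28591

3.286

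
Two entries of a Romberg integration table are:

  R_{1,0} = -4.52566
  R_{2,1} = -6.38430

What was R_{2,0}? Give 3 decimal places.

-5.920

From R_{2,1} = (4·R_{2,0} − R_{1,0})/3, solve for R_{2,0}:
4·R_{2,0} = 3·(-6.38430) + (-4.52566) = -23.67856
R_{2,0} = -5.91964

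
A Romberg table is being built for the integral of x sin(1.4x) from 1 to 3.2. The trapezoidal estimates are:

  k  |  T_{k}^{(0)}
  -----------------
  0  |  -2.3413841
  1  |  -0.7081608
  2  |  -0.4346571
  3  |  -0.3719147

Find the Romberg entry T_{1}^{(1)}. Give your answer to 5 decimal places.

-0.16375

Richardson extrapolation on the trapezoidal column (denominator 4−1=3):
T_{1}^{(1)} = (4·(-0.7081608) − (-2.3413841)) / 3 = -0.1637530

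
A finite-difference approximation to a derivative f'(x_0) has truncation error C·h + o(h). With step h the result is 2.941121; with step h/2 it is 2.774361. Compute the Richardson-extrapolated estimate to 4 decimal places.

Extrapolated value = (2·A(h/2) − A(h)) / (2 − 1)
= (2·2.774361 − 2.941121) / 1
= 2.607601 / 1 = 2.607601

2.6076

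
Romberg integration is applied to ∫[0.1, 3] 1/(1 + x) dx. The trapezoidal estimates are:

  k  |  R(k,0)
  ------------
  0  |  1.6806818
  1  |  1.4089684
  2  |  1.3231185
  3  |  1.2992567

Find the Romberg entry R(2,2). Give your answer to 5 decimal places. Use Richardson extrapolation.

1.29291

Richardson extrapolation on the trapezoidal column (denominator 4−1=3):
R(1,1) = (4·1.4089684 − 1.6806818) / 3 = 1.3183973
R(2,1) = 1.3231185 + (1.3231185 − 1.4089684)/3 = 1.2945019
R(2,2) = 1.2945019 + (1.2945019 − 1.3183973)/15 = 1.2929089
(Column j=1 coincides with Simpson's rule on the same nodes.)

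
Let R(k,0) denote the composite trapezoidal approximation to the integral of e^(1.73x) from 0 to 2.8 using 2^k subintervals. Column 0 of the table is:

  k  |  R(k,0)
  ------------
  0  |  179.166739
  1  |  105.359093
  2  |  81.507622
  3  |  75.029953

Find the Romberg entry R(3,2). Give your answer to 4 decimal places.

72.8250

Richardson extrapolation on the trapezoidal column (denominator 4−1=3):
R(2,1) = 81.507622 + (81.507622 − 105.359093)/3 = 73.557132
R(3,1) = (4·75.029953 − 81.507622) / 3 = 72.870730
R(3,2) = (16·72.870730 − 73.557132) / 15 = 72.824970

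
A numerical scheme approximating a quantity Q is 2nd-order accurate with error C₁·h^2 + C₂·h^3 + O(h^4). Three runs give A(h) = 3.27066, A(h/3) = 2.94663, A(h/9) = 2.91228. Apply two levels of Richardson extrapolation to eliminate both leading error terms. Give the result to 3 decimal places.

First eliminate the h^2 term (factor 3^2 = 9):
  B₁ = (9·2.94663 − 3.27066)/8 = 2.90613
  B₂ = (9·2.91228 − 2.94663)/8 = 2.90799
Then eliminate the h^3 term (factor 3^3 = 27):
  (27·2.90799 − 2.90613)/26 = 2.90806

2.908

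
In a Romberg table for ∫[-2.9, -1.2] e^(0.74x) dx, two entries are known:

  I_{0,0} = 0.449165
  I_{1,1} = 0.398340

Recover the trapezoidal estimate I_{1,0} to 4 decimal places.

From I_{1,1} = (4·I_{1,0} − I_{0,0})/3, solve for I_{1,0}:
4·I_{1,0} = 3·0.398340 + 0.449165 = 1.644185
I_{1,0} = 0.411046

0.4110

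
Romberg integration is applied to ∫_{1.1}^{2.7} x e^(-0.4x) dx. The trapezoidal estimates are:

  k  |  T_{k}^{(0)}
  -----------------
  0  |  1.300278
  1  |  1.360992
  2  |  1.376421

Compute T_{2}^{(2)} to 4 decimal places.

T_{1}^{(1)} = (4·1.360992 − 1.300278) / 3 = 1.381230
T_{2}^{(1)} = 1.376421 + (1.376421 − 1.360992)/3 = 1.381564
T_{2}^{(2)} = 1.381564 + (1.381564 − 1.381230)/15 = 1.381586
(Column j=1 coincides with Simpson's rule on the same nodes.)

1.3816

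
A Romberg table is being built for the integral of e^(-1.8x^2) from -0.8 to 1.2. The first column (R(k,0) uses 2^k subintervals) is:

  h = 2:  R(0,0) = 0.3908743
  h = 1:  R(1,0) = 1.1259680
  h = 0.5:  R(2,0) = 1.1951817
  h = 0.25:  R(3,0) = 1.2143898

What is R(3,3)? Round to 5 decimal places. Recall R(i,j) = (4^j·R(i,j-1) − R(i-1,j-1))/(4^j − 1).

1.22117

Richardson extrapolation on the trapezoidal column (denominator 4−1=3):
R(1,1) = (4·1.1259680 − 0.3908743) / 3 = 1.3709992
R(2,1) = 1.1951817 + (1.1951817 − 1.1259680)/3 = 1.2182529
R(3,1) = 1.2143898 + (1.2143898 − 1.1951817)/3 = 1.2207925
R(2,2) = 1.2182529 + (1.2182529 − 1.3709992)/15 = 1.2080698
R(3,2) = 1.2207925 + (1.2207925 − 1.2182529)/15 = 1.2209618
R(3,3) = (64·1.2209618 − 1.2080698) / 63 = 1.2211664
(Column j=1 coincides with Simpson's rule on the same nodes.)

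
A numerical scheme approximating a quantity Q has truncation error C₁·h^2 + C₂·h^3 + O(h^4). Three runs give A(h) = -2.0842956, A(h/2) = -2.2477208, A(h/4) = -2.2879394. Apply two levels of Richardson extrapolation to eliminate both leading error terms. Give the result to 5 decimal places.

First eliminate the h^2 term (factor 2^2 = 4):
  B₁ = (4·(-2.2477208) − (-2.0842956))/3 = -2.3021959
  B₂ = (4·(-2.2879394) − (-2.2477208))/3 = -2.3013456
Then eliminate the h^3 term (factor 2^3 = 8):
  (8·(-2.3013456) − (-2.3021959))/7 = -2.3012241

-2.30122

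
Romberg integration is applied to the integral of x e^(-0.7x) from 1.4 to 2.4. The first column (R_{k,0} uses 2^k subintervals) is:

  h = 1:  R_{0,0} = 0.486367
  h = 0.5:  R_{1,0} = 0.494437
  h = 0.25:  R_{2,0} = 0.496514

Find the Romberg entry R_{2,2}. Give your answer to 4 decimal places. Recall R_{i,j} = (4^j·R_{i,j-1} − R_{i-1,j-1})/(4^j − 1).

0.4972

Richardson extrapolation on the trapezoidal column (denominator 4−1=3):
R_{1,1} = (4·0.494437 − 0.486367) / 3 = 0.497127
R_{2,1} = 0.496514 + (0.496514 − 0.494437)/3 = 0.497206
R_{2,2} = (16·0.497206 − 0.497127) / 15 = 0.497211
(Column j=1 coincides with Simpson's rule on the same nodes.)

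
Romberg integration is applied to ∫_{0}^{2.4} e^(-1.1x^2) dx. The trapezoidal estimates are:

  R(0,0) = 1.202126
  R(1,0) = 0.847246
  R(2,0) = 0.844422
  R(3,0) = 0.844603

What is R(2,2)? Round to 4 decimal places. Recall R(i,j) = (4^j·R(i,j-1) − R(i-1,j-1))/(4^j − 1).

0.8511

Richardson extrapolation on the trapezoidal column (denominator 4−1=3):
R(1,1) = 0.847246 + (0.847246 − 1.202126)/3 = 0.728953
R(2,1) = (4·0.844422 − 0.847246) / 3 = 0.843481
R(2,2) = (16·0.843481 − 0.728953) / 15 = 0.851116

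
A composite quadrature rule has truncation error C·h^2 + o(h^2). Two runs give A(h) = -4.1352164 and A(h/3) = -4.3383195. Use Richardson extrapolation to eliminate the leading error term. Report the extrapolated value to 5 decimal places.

-4.36371

The leading error scales as h^2; refining by a factor of 3 reduces it by 3^2 = 9.
Extrapolated value = (9·A(h/3) − A(h)) / (9 − 1)
= (9·(-4.3383195) − (-4.1352164)) / 8
= -34.9096591 / 8 = -4.3637074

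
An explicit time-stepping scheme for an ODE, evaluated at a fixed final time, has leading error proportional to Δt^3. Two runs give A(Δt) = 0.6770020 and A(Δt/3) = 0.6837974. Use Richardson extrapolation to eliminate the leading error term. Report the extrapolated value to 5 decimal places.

0.68406

The leading error scales as Δt^3; refining by a factor of 3 reduces it by 3^3 = 27.
Extrapolated value = (27·A(Δt/3) − A(Δt)) / (27 − 1)
= (27·0.6837974 − 0.6770020) / 26
= 17.7855278 / 26 = 0.6840588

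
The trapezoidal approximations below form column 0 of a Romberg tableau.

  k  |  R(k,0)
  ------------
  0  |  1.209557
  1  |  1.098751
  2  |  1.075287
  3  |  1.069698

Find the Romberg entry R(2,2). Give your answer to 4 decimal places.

1.0678

R(1,1) = (4·1.098751 − 1.209557) / 3 = 1.061816
R(2,1) = (4·1.075287 − 1.098751) / 3 = 1.067466
R(2,2) = 1.067466 + (1.067466 − 1.061816)/15 = 1.067843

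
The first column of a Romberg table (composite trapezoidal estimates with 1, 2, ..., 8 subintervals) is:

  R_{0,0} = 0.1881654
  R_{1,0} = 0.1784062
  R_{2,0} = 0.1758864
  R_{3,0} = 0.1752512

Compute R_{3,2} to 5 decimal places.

Richardson extrapolation on the trapezoidal column (denominator 4−1=3):
R_{2,1} = 0.1758864 + (0.1758864 − 0.1784062)/3 = 0.1750465
R_{3,1} = 0.1752512 + (0.1752512 − 0.1758864)/3 = 0.1750395
R_{3,2} = 0.1750395 + (0.1750395 − 0.1750465)/15 = 0.1750390

0.17504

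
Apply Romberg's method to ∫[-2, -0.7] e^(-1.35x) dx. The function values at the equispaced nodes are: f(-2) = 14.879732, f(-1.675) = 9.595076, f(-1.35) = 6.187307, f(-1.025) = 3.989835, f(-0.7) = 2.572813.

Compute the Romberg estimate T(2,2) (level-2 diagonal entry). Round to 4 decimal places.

T(0,0) (trapezoid, 1 panel, h=1.3000): 11.344154
T(1,0) (trapezoid, 2 panels, h=0.6500): 9.693827
T(2,0) (trapezoid, 4 panels, h=0.3250): 9.262009
T(1,1) = 9.693827 + (9.693827 − 11.344154)/3 = 9.143718
T(2,1) = 9.262009 + (9.262009 − 9.693827)/3 = 9.118070
T(2,2) = 9.118070 + (9.118070 − 9.143718)/15 = 9.116360

9.1164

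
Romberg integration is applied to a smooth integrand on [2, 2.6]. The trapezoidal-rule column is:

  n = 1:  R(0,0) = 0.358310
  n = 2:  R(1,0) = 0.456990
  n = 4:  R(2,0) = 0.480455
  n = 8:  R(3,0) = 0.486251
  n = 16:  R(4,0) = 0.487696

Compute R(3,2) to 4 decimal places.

0.4882

R(2,1) = (4·0.480455 − 0.456990) / 3 = 0.488277
R(3,1) = (4·0.486251 − 0.480455) / 3 = 0.488183
R(3,2) = (16·0.488183 − 0.488277) / 15 = 0.488177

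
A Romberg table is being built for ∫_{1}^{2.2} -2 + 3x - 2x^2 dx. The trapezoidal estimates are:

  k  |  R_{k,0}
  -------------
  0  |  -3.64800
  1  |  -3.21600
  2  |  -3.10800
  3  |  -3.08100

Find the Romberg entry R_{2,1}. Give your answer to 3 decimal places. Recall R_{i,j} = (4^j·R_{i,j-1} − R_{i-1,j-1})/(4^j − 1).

Richardson extrapolation on the trapezoidal column (denominator 4−1=3):
R_{2,1} = (4·(-3.10800) − (-3.21600)) / 3 = -3.07200
(Column j=1 coincides with Simpson's rule on the same nodes.)

-3.072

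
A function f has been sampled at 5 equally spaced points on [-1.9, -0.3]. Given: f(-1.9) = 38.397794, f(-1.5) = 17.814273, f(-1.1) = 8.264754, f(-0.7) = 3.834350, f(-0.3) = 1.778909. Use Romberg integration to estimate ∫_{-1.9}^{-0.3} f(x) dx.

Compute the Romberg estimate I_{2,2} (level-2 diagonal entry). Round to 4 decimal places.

I_{0,0} (trapezoid, 1 panel, h=1.6000): 32.141362
I_{1,0} (trapezoid, 2 panels, h=0.8000): 22.682484
I_{2,0} (trapezoid, 4 panels, h=0.4000): 20.000691
I_{1,1} = 22.682484 + (22.682484 − 32.141362)/3 = 19.529525
I_{2,1} = 20.000691 + (20.000691 − 22.682484)/3 = 19.106760
I_{2,2} = 19.106760 + (19.106760 − 19.529525)/15 = 19.078576

19.0786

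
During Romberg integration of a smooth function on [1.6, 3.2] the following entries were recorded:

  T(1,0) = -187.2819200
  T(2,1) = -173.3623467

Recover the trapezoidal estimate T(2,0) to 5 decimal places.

-176.84224

From T(2,1) = (4·T(2,0) − T(1,0))/3, solve for T(2,0):
4·T(2,0) = 3·(-173.3623467) + (-187.2819200) = -707.3689601
T(2,0) = -176.8422400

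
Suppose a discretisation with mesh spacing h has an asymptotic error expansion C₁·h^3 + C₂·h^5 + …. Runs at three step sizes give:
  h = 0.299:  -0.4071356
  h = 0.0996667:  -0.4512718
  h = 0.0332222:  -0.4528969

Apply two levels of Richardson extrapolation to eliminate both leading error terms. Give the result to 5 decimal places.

First eliminate the h^3 term (factor 3^3 = 27):
  B₁ = (27·(-0.4512718) − (-0.4071356))/26 = -0.4529693
  B₂ = (27·(-0.4528969) − (-0.4512718))/26 = -0.4529594
Then eliminate the h^5 term (factor 3^5 = 243):
  (243·(-0.4529594) − (-0.4529693))/242 = -0.4529594

-0.45296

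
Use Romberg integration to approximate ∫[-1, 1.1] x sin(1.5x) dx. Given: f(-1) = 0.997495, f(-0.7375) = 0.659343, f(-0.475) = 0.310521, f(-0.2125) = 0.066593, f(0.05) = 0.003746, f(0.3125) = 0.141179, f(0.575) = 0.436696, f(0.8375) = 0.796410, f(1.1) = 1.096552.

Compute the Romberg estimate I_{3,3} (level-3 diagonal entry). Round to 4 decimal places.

0.8972

I_{0,0} (trapezoid, 1 panel, h=2.1000): 2.198749
I_{1,0} (trapezoid, 2 panels, h=1.0500): 1.103308
I_{2,0} (trapezoid, 4 panels, h=0.5250): 0.943943
I_{3,0} (trapezoid, 8 panels, h=0.2625): 0.908647
I_{1,1} = 1.103308 + (1.103308 − 2.198749)/3 = 0.738161
I_{2,1} = 0.943943 + (0.943943 − 1.103308)/3 = 0.890821
I_{3,1} = 0.908647 + (0.908647 − 0.943943)/3 = 0.896882
I_{2,2} = 0.890821 + (0.890821 − 0.738161)/15 = 0.900998
I_{3,2} = 0.896882 + (0.896882 − 0.890821)/15 = 0.897286
I_{3,3} = 0.897286 + (0.897286 − 0.900998)/63 = 0.897227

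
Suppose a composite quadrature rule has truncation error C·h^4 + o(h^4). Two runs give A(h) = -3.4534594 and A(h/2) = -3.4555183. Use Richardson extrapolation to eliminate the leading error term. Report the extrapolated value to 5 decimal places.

-3.45566

The leading error scales as h^4; refining by a factor of 2 reduces it by 2^4 = 16.
Extrapolated value = (16·A(h/2) − A(h)) / (16 − 1)
= (16·(-3.4555183) − (-3.4534594)) / 15
= -51.8348334 / 15 = -3.4556556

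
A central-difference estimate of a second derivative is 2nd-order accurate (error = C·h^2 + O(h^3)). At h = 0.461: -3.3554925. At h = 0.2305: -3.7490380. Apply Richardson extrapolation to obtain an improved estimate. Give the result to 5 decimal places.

Extrapolated value = (4·A(h/2) − A(h)) / (4 − 1)
= (4·(-3.7490380) − (-3.3554925)) / 3
= -11.6406595 / 3 = -3.8802198

-3.88022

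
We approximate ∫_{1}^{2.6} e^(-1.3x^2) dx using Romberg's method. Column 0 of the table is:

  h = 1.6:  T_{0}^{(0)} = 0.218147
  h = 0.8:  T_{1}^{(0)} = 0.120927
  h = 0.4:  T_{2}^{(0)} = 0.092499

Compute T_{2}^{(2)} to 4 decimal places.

0.0827

Richardson extrapolation on the trapezoidal column (denominator 4−1=3):
T_{1}^{(1)} = (4·0.120927 − 0.218147) / 3 = 0.088520
T_{2}^{(1)} = (4·0.092499 − 0.120927) / 3 = 0.083023
T_{2}^{(2)} = (16·0.083023 − 0.088520) / 15 = 0.082657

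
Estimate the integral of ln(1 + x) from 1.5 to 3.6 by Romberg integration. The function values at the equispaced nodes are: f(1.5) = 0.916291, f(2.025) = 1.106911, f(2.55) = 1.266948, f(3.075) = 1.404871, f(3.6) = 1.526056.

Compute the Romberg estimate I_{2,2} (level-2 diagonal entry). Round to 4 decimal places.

I_{0,0} (trapezoid, 1 panel, h=2.1000): 2.564464
I_{1,0} (trapezoid, 2 panels, h=1.0500): 2.612528
I_{2,0} (trapezoid, 4 panels, h=0.5250): 2.624949
I_{1,1} = 2.612528 + (2.612528 − 2.564464)/3 = 2.628549
I_{2,1} = 2.624949 + (2.624949 − 2.612528)/3 = 2.629089
I_{2,2} = 2.629089 + (2.629089 − 2.628549)/15 = 2.629125

2.6291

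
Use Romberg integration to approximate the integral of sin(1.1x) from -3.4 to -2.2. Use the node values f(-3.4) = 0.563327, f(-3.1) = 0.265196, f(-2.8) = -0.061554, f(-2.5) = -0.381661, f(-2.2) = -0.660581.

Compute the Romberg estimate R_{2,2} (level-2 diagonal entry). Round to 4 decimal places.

R_{0,0} (trapezoid, 1 panel, h=1.2000): -0.058352
R_{1,0} (trapezoid, 2 panels, h=0.6000): -0.066109
R_{2,0} (trapezoid, 4 panels, h=0.3000): -0.067994
R_{1,1} = -0.066109 + (-0.066109 − (-0.058352))/3 = -0.068695
R_{2,1} = -0.067994 + (-0.067994 − (-0.066109))/3 = -0.068622
R_{2,2} = -0.068622 + (-0.068622 − (-0.068695))/15 = -0.068617

-0.0686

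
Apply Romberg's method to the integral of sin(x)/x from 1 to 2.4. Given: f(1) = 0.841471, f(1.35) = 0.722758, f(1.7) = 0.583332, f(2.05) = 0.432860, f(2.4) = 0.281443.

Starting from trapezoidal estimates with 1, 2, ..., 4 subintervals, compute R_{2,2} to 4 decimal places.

0.8064

R_{0,0} (trapezoid, 1 panel, h=1.4000): 0.786040
R_{1,0} (trapezoid, 2 panels, h=0.7000): 0.801352
R_{2,0} (trapezoid, 4 panels, h=0.3500): 0.805142
R_{1,1} = 0.801352 + (0.801352 − 0.786040)/3 = 0.806456
R_{2,1} = 0.805142 + (0.805142 − 0.801352)/3 = 0.806405
R_{2,2} = 0.806405 + (0.806405 − 0.806456)/15 = 0.806402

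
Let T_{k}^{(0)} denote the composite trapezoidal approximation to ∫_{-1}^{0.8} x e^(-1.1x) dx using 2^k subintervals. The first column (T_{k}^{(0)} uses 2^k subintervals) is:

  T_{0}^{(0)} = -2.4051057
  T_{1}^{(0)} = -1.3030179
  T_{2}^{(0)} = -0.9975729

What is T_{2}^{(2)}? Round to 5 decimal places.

Richardson extrapolation on the trapezoidal column (denominator 4−1=3):
T_{1}^{(1)} = (4·(-1.3030179) − (-2.4051057)) / 3 = -0.9356553
T_{2}^{(1)} = (4·(-0.9975729) − (-1.3030179)) / 3 = -0.8957579
T_{2}^{(2)} = (16·(-0.8957579) − (-0.9356553)) / 15 = -0.8930981
(Column j=1 coincides with Simpson's rule on the same nodes.)

-0.89310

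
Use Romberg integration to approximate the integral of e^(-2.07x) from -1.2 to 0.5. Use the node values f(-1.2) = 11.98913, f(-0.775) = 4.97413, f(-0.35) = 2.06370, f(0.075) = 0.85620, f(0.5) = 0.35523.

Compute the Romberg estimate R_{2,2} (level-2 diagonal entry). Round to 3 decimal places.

R_{0,0} (trapezoid, 1 panel, h=1.7000): 10.49271
R_{1,0} (trapezoid, 2 panels, h=0.8500): 7.00050
R_{2,0} (trapezoid, 4 panels, h=0.4250): 5.97814
R_{1,1} = 7.00050 + (7.00050 − 10.49271)/3 = 5.83643
R_{2,1} = 5.97814 + (5.97814 − 7.00050)/3 = 5.63735
R_{2,2} = 5.63735 + (5.63735 − 5.83643)/15 = 5.62408

5.624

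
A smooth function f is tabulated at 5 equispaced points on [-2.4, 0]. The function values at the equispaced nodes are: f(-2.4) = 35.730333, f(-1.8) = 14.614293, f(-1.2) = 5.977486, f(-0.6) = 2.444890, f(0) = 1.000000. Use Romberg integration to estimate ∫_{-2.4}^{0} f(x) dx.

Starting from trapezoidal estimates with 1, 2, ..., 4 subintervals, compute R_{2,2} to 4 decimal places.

23.3263

R_{0,0} (trapezoid, 1 panel, h=2.4000): 44.076400
R_{1,0} (trapezoid, 2 panels, h=1.2000): 29.211183
R_{2,0} (trapezoid, 4 panels, h=0.6000): 24.841101
R_{1,1} = 29.211183 + (29.211183 − 44.076400)/3 = 24.256111
R_{2,1} = 24.841101 + (24.841101 − 29.211183)/3 = 23.384407
R_{2,2} = 23.384407 + (23.384407 − 24.256111)/15 = 23.326293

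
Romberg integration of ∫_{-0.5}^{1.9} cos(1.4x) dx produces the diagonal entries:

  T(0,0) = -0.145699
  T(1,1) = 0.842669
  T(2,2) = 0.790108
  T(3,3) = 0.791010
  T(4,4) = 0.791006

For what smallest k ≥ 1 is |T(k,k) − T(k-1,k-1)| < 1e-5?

k = 4

|T(1,1) − T(0,0)| = 0.988368 ≥ 1e-5
|T(2,2) − T(1,1)| = 0.052561 ≥ 1e-5
|T(3,3) − T(2,2)| = 0.000902 ≥ 1e-5
|T(4,4) − T(3,3)| = 0.000004 < 1e-5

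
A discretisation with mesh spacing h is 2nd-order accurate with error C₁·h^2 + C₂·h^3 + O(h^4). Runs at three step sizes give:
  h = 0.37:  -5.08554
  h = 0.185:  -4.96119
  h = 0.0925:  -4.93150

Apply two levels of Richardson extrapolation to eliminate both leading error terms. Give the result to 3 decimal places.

First eliminate the h^2 term (factor 2^2 = 4):
  B₁ = (4·(-4.96119) − (-5.08554))/3 = -4.91974
  B₂ = (4·(-4.93150) − (-4.96119))/3 = -4.92160
Then eliminate the h^3 term (factor 2^3 = 8):
  (8·(-4.92160) − (-4.91974))/7 = -4.92187

-4.922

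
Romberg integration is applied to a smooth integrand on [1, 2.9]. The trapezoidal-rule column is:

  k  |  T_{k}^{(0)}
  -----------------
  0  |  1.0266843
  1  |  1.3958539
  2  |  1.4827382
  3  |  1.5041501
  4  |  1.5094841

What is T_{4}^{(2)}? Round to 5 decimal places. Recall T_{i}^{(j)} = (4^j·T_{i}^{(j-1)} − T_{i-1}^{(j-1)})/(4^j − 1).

Richardson extrapolation on the trapezoidal column (denominator 4−1=3):
T_{3}^{(1)} = 1.5041501 + (1.5041501 − 1.4827382)/3 = 1.5112874
T_{4}^{(1)} = 1.5094841 + (1.5094841 − 1.5041501)/3 = 1.5112621
T_{4}^{(2)} = (16·1.5112621 − 1.5112874) / 15 = 1.5112604

1.51126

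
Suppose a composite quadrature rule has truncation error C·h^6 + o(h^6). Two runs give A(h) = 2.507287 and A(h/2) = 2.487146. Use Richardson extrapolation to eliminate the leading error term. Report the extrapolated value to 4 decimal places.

2.4868

The leading error scales as h^6; refining by a factor of 2 reduces it by 2^6 = 64.
Extrapolated value = (64·A(h/2) − A(h)) / (64 − 1)
= (64·2.487146 − 2.507287) / 63
= 156.670057 / 63 = 2.486826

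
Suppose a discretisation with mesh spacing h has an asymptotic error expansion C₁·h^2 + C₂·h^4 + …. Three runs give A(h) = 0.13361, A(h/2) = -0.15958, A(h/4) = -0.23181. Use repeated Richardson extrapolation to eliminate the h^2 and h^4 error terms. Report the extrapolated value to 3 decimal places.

-0.256

First eliminate the h^2 term (factor 2^2 = 4):
  B₁ = (4·(-0.15958) − 0.13361)/3 = -0.25731
  B₂ = (4·(-0.23181) − (-0.15958))/3 = -0.25589
Then eliminate the h^4 term (factor 2^4 = 16):
  (16·(-0.25589) − (-0.25731))/15 = -0.25580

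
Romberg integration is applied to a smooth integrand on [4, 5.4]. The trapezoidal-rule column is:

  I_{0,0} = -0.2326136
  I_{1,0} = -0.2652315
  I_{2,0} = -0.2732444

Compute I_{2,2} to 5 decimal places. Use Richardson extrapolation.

-0.27590

Richardson extrapolation on the trapezoidal column (denominator 4−1=3):
I_{1,1} = (4·(-0.2652315) − (-0.2326136)) / 3 = -0.2761041
I_{2,1} = (4·(-0.2732444) − (-0.2652315)) / 3 = -0.2759154
I_{2,2} = (16·(-0.2759154) − (-0.2761041)) / 15 = -0.2759028
(Column j=1 coincides with Simpson's rule on the same nodes.)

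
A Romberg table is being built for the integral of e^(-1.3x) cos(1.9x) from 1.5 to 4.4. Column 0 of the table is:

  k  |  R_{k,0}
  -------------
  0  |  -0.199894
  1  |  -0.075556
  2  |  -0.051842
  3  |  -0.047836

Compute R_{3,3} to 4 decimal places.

R_{1,1} = -0.075556 + (-0.075556 − (-0.199894))/3 = -0.034110
R_{2,1} = (4·(-0.051842) − (-0.075556)) / 3 = -0.043937
R_{3,1} = (4·(-0.047836) − (-0.051842)) / 3 = -0.046501
R_{2,2} = (16·(-0.043937) − (-0.034110)) / 15 = -0.044592
R_{3,2} = -0.046501 + (-0.046501 − (-0.043937))/15 = -0.046672
R_{3,3} = (64·(-0.046672) − (-0.044592)) / 63 = -0.046705

-0.0467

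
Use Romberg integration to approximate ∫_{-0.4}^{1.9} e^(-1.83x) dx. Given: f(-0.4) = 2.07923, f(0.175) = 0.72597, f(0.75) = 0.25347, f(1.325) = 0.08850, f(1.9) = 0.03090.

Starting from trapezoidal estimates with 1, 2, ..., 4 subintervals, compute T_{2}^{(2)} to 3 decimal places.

1.121

T_{0}^{(0)} (trapezoid, 1 panel, h=2.3000): 2.42665
T_{1}^{(0)} (trapezoid, 2 panels, h=1.1500): 1.50482
T_{2}^{(0)} (trapezoid, 4 panels, h=0.5750): 1.22073
T_{1}^{(1)} = 1.50482 + (1.50482 − 2.42665)/3 = 1.19754
T_{2}^{(1)} = 1.22073 + (1.22073 − 1.50482)/3 = 1.12603
T_{2}^{(2)} = 1.12603 + (1.12603 − 1.19754)/15 = 1.12126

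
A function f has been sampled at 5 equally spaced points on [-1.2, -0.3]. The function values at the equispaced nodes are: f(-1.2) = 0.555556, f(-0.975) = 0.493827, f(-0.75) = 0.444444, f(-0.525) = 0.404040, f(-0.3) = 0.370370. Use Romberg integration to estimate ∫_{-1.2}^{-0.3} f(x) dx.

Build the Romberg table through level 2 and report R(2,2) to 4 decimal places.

R(0,0) (trapezoid, 1 panel, h=0.9000): 0.416667
R(1,0) (trapezoid, 2 panels, h=0.4500): 0.408333
R(2,0) (trapezoid, 4 panels, h=0.2250): 0.406187
R(1,1) = 0.408333 + (0.408333 − 0.416667)/3 = 0.405555
R(2,1) = 0.406187 + (0.406187 − 0.408333)/3 = 0.405472
R(2,2) = 0.405472 + (0.405472 − 0.405555)/15 = 0.405466

0.4055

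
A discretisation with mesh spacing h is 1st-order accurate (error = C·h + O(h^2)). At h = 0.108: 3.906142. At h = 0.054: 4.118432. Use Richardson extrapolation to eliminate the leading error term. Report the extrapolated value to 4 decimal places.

4.3307

The leading error scales as h; refining by a factor of 2 reduces it by 2^1 = 2.
Extrapolated value = (2·A(h/2) − A(h)) / (2 − 1)
= (2·4.118432 − 3.906142) / 1
= 4.330722 / 1 = 4.330722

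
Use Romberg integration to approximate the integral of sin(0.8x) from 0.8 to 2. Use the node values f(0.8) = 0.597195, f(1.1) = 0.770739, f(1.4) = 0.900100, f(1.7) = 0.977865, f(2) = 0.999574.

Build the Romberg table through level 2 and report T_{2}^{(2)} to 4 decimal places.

T_{0}^{(0)} (trapezoid, 1 panel, h=1.2000): 0.958061
T_{1}^{(0)} (trapezoid, 2 panels, h=0.6000): 1.019091
T_{2}^{(0)} (trapezoid, 4 panels, h=0.3000): 1.034127
T_{1}^{(1)} = 1.019091 + (1.019091 − 0.958061)/3 = 1.039434
T_{2}^{(1)} = 1.034127 + (1.034127 − 1.019091)/3 = 1.039139
T_{2}^{(2)} = 1.039139 + (1.039139 − 1.039434)/15 = 1.039119

1.0391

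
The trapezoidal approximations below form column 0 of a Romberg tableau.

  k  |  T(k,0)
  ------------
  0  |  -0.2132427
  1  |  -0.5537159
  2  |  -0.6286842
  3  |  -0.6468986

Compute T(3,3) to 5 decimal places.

-0.65293

T(1,1) = (4·(-0.5537159) − (-0.2132427)) / 3 = -0.6672070
T(2,1) = (4·(-0.6286842) − (-0.5537159)) / 3 = -0.6536736
T(3,1) = (4·(-0.6468986) − (-0.6286842)) / 3 = -0.6529701
T(2,2) = (16·(-0.6536736) − (-0.6672070)) / 15 = -0.6527714
T(3,2) = -0.6529701 + (-0.6529701 − (-0.6536736))/15 = -0.6529232
T(3,3) = (64·(-0.6529232) − (-0.6527714)) / 63 = -0.6529256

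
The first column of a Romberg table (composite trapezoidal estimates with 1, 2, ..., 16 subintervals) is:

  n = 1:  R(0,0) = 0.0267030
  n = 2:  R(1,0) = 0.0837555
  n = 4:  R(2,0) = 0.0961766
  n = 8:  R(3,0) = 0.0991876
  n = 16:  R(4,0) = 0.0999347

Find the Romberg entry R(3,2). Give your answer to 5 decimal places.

R(2,1) = 0.0961766 + (0.0961766 − 0.0837555)/3 = 0.1003170
R(3,1) = (4·0.0991876 − 0.0961766) / 3 = 0.1001913
R(3,2) = 0.1001913 + (0.1001913 − 0.1003170)/15 = 0.1001829
(Column j=1 coincides with Simpson's rule on the same nodes.)

0.10018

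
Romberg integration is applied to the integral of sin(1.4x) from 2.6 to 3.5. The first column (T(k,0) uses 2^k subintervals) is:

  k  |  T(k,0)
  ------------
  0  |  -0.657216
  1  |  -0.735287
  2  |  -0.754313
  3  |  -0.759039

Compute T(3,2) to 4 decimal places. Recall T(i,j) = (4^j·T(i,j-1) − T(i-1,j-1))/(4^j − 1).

T(2,1) = -0.754313 + (-0.754313 − (-0.735287))/3 = -0.760655
T(3,1) = (4·(-0.759039) − (-0.754313)) / 3 = -0.760614
T(3,2) = -0.760614 + (-0.760614 − (-0.760655))/15 = -0.760611

-0.7606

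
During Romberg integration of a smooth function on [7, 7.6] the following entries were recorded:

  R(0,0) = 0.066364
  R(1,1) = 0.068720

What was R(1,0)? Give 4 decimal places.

0.0681

From R(1,1) = (4·R(1,0) − R(0,0))/3, solve for R(1,0):
4·R(1,0) = 3·0.068720 + 0.066364 = 0.272524
R(1,0) = 0.068131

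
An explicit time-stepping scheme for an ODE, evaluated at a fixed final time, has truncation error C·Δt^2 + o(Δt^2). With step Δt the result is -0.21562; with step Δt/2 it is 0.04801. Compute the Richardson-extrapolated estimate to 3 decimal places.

The leading error scales as Δt^2; refining by a factor of 2 reduces it by 2^2 = 4.
Extrapolated value = (4·A(Δt/2) − A(Δt)) / (4 − 1)
= (4·0.04801 − (-0.21562)) / 3
= 0.40766 / 3 = 0.13589

0.136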